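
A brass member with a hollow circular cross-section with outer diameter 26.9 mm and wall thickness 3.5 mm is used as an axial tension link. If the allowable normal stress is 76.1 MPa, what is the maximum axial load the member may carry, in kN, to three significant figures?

19.6 kN

A = 257.3 mm².
P_max = σ_allow · A = 76.1 · 257.3 = 19580 N = 19.58 kN.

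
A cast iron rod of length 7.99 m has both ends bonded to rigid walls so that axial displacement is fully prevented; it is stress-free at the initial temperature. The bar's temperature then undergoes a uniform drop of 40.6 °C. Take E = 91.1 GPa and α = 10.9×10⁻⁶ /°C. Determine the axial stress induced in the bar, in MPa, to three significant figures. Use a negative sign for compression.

40.3 MPa

Free thermal expansion αLΔT = 10.9e-6 · 7990 · -40.6 = -3.536 mm.
The walls impose strain ε = −(-3.536)/7990 = 4.4254e-04; σ = Eε = 91100 · 4.4254e-04 = 40.32 MPa.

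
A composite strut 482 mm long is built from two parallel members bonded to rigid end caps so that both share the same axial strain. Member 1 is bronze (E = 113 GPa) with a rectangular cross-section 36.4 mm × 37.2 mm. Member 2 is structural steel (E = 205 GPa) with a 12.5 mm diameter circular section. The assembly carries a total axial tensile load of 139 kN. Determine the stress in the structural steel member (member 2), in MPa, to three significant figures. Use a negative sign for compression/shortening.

A_1 = 1354 mm².
A_2 = 122.7 mm².
Equal strain + equilibrium ⇒ each member carries load in proportion to AE: A₁E₁ = 153000000 N, A₂E₂ = 25160000 N, ΣAE = 178200000 N.
σ₂ = P·E₂/ΣAE = 139000·205000/178200000 = 159.9 MPa.

160 MPa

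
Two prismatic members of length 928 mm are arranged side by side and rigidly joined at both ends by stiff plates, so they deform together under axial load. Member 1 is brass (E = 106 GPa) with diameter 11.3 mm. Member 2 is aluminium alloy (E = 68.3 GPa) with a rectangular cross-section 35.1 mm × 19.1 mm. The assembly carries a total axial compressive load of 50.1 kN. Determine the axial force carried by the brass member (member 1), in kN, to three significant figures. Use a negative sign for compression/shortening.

-9.44 kN

A_1 = 100.3 mm².
A_2 = 670.4 mm².
Equal strain + equilibrium ⇒ each member carries load in proportion to AE: A₁E₁ = 10630000 N, A₂E₂ = 45790000 N, ΣAE = 56420000 N.
F₁ = P·A₁E₁/ΣAE = -50100·10630000/56420000 = -9440 N.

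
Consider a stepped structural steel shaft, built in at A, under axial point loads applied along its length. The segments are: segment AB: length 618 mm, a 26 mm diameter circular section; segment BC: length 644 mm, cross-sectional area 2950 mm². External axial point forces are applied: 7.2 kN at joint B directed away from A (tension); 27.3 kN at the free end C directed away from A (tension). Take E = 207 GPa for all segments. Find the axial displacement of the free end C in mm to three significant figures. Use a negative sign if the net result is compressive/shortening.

Internal axial forces (sectioning from the free end, tension +): N_BC = 27.3 kN, N_AB = 34.5 kN.
A_AB = 530.9 mm².
δ_AB = 34500·618/(530.9·207000) = 0.194 mm
δ_BC = 27300·644/(2950·207000) = 0.02879 mm
δ = Σδ_i = 0.2228 mm.

0.223 mm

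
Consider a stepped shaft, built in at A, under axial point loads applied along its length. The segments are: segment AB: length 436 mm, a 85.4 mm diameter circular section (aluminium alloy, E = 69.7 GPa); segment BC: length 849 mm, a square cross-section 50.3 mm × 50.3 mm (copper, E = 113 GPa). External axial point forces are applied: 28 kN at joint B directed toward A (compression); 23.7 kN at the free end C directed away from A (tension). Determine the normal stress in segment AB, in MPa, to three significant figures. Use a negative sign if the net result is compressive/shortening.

-0.751 MPa

Internal axial forces (sectioning from the free end, tension +): N_BC = 23.7 kN, N_AB = -4.3 kN.
A_AB = 5728 mm².
σ_AB = N_AB/A_AB = -4300/5728 = -0.7507 MPa.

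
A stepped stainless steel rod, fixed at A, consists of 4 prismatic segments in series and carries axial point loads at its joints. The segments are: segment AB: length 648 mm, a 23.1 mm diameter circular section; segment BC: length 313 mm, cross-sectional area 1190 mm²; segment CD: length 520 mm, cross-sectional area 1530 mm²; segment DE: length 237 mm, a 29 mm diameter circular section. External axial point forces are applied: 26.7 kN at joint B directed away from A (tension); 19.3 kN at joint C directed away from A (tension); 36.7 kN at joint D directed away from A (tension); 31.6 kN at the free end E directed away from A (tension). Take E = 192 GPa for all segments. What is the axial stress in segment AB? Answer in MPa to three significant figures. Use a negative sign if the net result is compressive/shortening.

Internal axial forces (sectioning from the free end, tension +): N_DE = 31.6 kN, N_CD = 68.3 kN, N_BC = 87.6 kN, N_AB = 114.3 kN.
A_AB = 419.1 mm².
σ_AB = N_AB/A_AB = 114300/419.1 = 272.7 MPa.

273 MPa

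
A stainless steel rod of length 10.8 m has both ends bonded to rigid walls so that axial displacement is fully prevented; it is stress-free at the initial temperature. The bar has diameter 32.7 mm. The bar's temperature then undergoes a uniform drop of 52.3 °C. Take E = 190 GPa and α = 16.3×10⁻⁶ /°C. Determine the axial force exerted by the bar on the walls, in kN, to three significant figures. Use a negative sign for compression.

136 kN

Free thermal expansion αLΔT = 16.3e-6 · 10800 · -52.3 = -9.207 mm.
The walls impose strain ε = −(-9.207)/10800 = 8.5249e-04; σ = Eε = 190000 · 8.5249e-04 = 162 MPa.
Wall reaction R = σ·A = 162·839.8 = 136000 N = 136 kN.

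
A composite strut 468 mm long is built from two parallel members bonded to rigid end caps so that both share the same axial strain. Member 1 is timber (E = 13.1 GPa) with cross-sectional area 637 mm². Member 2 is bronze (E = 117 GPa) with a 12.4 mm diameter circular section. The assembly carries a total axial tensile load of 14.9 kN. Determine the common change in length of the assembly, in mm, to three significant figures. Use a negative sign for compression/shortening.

A_2 = 120.8 mm².
Equal strain + equilibrium ⇒ each member carries load in proportion to AE: A₁E₁ = 8345000 N, A₂E₂ = 14130000 N, ΣAE = 22470000 N.
δ = PL/ΣAE = 14900·468/22470000 = 0.3103 mm.

0.310 mm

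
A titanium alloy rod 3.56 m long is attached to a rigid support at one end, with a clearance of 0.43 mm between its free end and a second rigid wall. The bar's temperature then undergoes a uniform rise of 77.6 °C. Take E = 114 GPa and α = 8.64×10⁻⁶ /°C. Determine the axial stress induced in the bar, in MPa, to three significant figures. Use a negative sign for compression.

-62.7 MPa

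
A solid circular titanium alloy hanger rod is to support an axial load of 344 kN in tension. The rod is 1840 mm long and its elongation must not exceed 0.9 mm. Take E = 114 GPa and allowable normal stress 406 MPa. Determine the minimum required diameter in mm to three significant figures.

88.6 mm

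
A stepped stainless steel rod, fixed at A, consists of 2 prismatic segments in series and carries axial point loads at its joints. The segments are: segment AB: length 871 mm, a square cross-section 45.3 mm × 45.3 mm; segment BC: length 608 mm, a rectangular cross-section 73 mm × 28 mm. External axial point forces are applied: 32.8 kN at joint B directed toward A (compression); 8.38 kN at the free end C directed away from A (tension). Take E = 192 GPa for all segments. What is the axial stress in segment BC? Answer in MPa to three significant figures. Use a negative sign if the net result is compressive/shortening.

4.10 MPa

Internal axial forces (sectioning from the free end, tension +): N_BC = 8.38 kN, N_AB = -24.42 kN.
A_BC = 2044 mm².
σ_BC = N_BC/A_BC = 8380/2044 = 4.1 MPa.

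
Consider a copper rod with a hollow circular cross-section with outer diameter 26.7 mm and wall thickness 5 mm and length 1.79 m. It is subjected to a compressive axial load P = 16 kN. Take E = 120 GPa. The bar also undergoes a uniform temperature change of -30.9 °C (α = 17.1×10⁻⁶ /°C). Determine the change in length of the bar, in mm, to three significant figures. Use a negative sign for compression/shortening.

-1.65 mm

A = 340.9 mm².
δ_mech = NL/(AE) = -16000·1790/(340.9·120000) = -0.7002 mm.
δ_thermal = αLΔT = 17.1e-6·1790·-30.9 = -0.9458 mm.
δ = δ_mech + δ_thermal = -1.646 mm.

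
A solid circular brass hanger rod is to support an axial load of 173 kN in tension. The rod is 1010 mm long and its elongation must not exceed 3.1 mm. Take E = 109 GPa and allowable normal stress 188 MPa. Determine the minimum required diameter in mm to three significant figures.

34.2 mm

Required area A ≥ P/σ_allow = 173000/188 = 920.2 mm².
For a solid circular section, d ≥ √(4A/π) = 34.23 mm.
Elongation limit: A ≥ PL/(Eδ_allow) = 173000·1010/(109000·3.1) = 517.1 mm² ⇒ d ≥ 25.66 mm.
The stress limit governs.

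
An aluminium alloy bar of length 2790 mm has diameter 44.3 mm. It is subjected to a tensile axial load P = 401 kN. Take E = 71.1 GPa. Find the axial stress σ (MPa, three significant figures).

A = 1541 mm².
σ = N/A = 401000/1541 = 260.2 MPa.

260 MPa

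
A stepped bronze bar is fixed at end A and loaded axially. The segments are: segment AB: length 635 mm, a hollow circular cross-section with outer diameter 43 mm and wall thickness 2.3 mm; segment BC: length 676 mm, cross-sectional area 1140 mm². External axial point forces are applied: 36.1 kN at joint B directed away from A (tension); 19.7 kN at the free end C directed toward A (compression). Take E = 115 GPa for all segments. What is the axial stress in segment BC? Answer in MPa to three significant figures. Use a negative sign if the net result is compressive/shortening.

-17.3 MPa

Internal axial forces (sectioning from the free end, tension +): N_BC = -19.7 kN, N_AB = 16.4 kN.
σ_BC = N_BC/A_BC = -19700/1140 = -17.28 MPa.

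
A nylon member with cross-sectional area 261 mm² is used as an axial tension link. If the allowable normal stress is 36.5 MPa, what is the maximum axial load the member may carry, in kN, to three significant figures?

P_max = σ_allow · A = 36.5 · 261 = 9526 N = 9.527 kN.

9.53 kN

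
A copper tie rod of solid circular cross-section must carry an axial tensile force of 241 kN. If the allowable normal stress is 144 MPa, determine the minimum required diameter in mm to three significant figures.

Required area A ≥ P/σ_allow = 241000/144 = 1674 mm².
For a solid circular section, d ≥ √(4A/π) = 46.16 mm.

46.2 mm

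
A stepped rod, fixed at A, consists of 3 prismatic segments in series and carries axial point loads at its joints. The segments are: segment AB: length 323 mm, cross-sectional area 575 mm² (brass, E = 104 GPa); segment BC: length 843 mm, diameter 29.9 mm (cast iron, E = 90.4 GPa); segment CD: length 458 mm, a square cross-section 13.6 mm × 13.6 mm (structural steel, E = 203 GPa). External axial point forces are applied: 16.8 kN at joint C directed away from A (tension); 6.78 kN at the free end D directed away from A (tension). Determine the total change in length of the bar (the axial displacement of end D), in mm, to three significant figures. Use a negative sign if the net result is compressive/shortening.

Internal axial forces (sectioning from the free end, tension +): N_CD = 6.78 kN, N_BC = 23.58 kN, N_AB = 23.58 kN.
A_BC = 702.2 mm².
A_CD = 185 mm².
δ_AB = 23580·323/(575·104000) = 0.1274 mm
δ_BC = 23580·843/(702.2·90400) = 0.3132 mm
δ_CD = 6780·458/(185·203000) = 0.0827 mm
δ = Σδ_i = 0.5232 mm.

0.523 mm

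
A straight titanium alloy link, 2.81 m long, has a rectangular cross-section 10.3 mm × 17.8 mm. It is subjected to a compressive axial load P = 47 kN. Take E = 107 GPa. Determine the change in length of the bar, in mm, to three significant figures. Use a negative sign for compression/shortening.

-6.73 mm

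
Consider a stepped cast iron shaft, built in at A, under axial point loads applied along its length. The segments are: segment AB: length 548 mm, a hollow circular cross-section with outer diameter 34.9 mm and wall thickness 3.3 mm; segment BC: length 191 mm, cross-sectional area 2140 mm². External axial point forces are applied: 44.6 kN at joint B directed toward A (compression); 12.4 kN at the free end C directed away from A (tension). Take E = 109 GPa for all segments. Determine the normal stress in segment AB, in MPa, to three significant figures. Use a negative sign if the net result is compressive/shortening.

-98.3 MPa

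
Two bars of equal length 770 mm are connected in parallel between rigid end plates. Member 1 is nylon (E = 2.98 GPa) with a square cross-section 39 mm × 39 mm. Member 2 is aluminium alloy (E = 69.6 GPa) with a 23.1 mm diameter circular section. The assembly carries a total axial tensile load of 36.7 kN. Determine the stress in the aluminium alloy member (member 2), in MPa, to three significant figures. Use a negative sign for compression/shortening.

A_1 = 1521 mm².
A_2 = 419.1 mm².
Equal strain + equilibrium ⇒ each member carries load in proportion to AE: A₁E₁ = 4533000 N, A₂E₂ = 29170000 N, ΣAE = 33700000 N.
σ₂ = P·E₂/ΣAE = 36700·69600/33700000 = 75.79 MPa.

75.8 MPa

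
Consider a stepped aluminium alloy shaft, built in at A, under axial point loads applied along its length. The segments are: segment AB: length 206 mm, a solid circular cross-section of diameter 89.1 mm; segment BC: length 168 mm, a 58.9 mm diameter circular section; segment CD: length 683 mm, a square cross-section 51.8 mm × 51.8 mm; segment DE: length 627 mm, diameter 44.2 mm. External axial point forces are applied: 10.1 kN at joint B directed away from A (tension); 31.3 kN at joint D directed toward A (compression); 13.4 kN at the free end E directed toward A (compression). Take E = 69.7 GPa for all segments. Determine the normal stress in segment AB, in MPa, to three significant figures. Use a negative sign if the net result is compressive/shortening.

-5.55 MPa

Internal axial forces (sectioning from the free end, tension +): N_DE = -13.4 kN, N_CD = -44.7 kN, N_BC = -44.7 kN, N_AB = -34.6 kN.
A_AB = 6235 mm².
σ_AB = N_AB/A_AB = -34600/6235 = -5.549 MPa.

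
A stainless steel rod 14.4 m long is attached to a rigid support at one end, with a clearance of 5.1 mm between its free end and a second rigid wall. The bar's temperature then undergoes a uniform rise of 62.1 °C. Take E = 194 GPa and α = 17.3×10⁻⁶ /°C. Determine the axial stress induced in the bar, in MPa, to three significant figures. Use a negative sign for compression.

-140 MPa

Free thermal expansion αLΔT = 17.3e-6 · 14400 · 62.1 = 15.47 mm.
The walls engage after the gap closes; constrained expansion = 15.47 − 5.1 = 10.37 mm.
The walls impose strain ε = −(10.37)/14400 = -7.2016e-04; σ = Eε = 194000 · -7.2016e-04 = -139.7 MPa.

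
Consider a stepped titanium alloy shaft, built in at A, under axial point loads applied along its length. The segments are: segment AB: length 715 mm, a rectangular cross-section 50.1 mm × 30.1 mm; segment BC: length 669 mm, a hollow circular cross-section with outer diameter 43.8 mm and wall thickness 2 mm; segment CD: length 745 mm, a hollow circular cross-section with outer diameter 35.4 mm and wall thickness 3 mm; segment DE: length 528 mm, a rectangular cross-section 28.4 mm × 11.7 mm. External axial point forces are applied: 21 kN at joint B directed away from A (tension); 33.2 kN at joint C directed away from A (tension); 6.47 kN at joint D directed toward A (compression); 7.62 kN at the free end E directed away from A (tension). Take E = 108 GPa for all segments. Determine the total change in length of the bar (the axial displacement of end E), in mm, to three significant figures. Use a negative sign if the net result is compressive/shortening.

Internal axial forces (sectioning from the free end, tension +): N_DE = 7.62 kN, N_CD = 1.15 kN, N_BC = 34.35 kN, N_AB = 55.35 kN.
A_AB = 1508 mm².
A_BC = 262.6 mm².
A_CD = 305.4 mm².
A_DE = 332.3 mm².
δ_AB = 55350·715/(1508·108000) = 0.243 mm
δ_BC = 34350·669/(262.6·108000) = 0.8102 mm
δ_CD = 1150·745/(305.4·108000) = 0.02598 mm
δ_DE = 7620·528/(332.3·108000) = 0.1121 mm
δ = Σδ_i = 1.191 mm.

1.19 mm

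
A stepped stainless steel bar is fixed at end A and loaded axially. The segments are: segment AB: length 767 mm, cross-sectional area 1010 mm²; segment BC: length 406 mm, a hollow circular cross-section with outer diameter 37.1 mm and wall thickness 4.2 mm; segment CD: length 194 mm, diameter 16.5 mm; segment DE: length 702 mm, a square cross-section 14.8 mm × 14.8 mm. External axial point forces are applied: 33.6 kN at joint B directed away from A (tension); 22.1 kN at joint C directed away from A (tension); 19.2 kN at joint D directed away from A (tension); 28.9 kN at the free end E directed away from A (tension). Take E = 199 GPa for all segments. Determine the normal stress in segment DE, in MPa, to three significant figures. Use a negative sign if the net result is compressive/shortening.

132 MPa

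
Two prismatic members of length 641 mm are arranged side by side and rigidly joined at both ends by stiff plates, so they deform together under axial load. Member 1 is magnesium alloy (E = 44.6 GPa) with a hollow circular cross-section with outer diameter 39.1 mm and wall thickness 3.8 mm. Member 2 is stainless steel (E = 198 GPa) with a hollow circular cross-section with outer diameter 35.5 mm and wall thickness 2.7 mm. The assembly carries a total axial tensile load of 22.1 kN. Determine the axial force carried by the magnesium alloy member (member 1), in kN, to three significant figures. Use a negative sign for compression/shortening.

A_1 = 421.4 mm².
A_2 = 278.2 mm².
Equal strain + equilibrium ⇒ each member carries load in proportion to AE: A₁E₁ = 18800000 N, A₂E₂ = 55090000 N, ΣAE = 73880000 N.
F₁ = P·A₁E₁/ΣAE = 22100·18800000/73880000 = 5622 N.

5.62 kN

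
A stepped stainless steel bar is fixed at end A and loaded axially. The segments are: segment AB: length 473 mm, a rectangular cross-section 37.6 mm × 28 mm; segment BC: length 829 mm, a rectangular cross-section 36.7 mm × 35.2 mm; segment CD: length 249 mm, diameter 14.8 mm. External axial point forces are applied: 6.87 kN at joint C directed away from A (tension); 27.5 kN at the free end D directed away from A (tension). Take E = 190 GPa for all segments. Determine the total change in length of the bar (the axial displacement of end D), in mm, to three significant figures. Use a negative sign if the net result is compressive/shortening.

Internal axial forces (sectioning from the free end, tension +): N_CD = 27.5 kN, N_BC = 34.37 kN, N_AB = 34.37 kN.
A_AB = 1053 mm².
A_BC = 1292 mm².
A_CD = 172 mm².
δ_AB = 34370·473/(1053·190000) = 0.08127 mm
δ_BC = 34370·829/(1292·190000) = 0.1161 mm
δ_CD = 27500·249/(172·190000) = 0.2095 mm
δ = Σδ_i = 0.4068 mm.

0.407 mm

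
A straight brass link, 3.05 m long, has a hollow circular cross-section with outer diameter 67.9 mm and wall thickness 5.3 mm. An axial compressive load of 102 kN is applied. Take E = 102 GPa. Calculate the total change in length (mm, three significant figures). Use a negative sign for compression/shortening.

-2.93 mm

A = 1042 mm².
δ_mech = NL/(AE) = -102000·3050/(1042·102000) = -2.926 mm.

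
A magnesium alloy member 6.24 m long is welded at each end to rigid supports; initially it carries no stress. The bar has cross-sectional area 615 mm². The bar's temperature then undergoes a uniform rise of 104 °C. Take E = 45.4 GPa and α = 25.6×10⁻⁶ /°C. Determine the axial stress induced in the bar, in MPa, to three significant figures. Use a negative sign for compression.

Free thermal expansion αLΔT = 25.6e-6 · 6240 · 104 = 16.61 mm.
The walls impose strain ε = −(16.61)/6240 = -2.6624e-03; σ = Eε = 45400 · -2.6624e-03 = -120.9 MPa.

-121 MPa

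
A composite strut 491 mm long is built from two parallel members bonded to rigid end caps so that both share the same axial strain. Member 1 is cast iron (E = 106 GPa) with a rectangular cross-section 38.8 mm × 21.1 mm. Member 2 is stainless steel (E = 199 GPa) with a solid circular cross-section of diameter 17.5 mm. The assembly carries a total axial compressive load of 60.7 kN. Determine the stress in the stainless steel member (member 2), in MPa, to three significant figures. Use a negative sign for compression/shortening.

-89.7 MPa

A_1 = 818.7 mm².
A_2 = 240.5 mm².
Equal strain + equilibrium ⇒ each member carries load in proportion to AE: A₁E₁ = 86780000 N, A₂E₂ = 47870000 N, ΣAE = 134600000 N.
σ₂ = P·E₂/ΣAE = -60700·199000/134600000 = -89.71 MPa.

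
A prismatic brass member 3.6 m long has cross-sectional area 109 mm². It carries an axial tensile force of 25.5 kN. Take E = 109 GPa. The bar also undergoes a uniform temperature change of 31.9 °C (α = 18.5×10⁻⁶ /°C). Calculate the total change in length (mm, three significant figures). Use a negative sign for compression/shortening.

9.85 mm

δ_mech = NL/(AE) = 25500·3600/(109·109000) = 7.727 mm.
δ_thermal = αLΔT = 18.5e-6·3600·31.9 = 2.125 mm.
δ = δ_mech + δ_thermal = 9.851 mm.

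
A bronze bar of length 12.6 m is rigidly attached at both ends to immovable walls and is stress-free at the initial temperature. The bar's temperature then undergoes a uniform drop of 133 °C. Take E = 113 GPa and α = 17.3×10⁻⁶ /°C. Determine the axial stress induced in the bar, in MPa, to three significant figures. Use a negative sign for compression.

Free thermal expansion αLΔT = 17.3e-6 · 12600 · -133 = -28.99 mm.
The walls impose strain ε = −(-28.99)/12600 = 2.3009e-03; σ = Eε = 113000 · 2.3009e-03 = 260 MPa.

260 MPa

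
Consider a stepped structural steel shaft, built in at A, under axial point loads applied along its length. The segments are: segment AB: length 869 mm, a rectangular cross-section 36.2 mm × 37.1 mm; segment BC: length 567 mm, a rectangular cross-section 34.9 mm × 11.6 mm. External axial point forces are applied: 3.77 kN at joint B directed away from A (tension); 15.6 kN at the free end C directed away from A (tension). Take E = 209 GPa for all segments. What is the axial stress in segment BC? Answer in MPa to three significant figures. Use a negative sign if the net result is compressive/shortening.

38.5 MPa

Internal axial forces (sectioning from the free end, tension +): N_BC = 15.6 kN, N_AB = 19.37 kN.
A_BC = 404.8 mm².
σ_BC = N_BC/A_BC = 15600/404.8 = 38.53 MPa.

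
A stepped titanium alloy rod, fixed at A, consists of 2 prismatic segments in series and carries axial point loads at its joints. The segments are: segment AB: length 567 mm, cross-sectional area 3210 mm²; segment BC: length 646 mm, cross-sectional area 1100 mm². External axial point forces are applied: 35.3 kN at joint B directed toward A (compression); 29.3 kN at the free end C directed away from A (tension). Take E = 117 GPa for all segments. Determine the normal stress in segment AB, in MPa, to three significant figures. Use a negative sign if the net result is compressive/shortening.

-1.87 MPa

Internal axial forces (sectioning from the free end, tension +): N_BC = 29.3 kN, N_AB = -6 kN.
σ_AB = N_AB/A_AB = -6000/3210 = -1.869 MPa.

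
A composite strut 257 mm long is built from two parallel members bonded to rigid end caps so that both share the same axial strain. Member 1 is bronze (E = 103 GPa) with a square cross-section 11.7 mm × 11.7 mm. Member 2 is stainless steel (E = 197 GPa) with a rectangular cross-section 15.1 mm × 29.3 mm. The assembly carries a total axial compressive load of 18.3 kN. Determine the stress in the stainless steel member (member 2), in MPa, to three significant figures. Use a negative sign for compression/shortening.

A_1 = 136.9 mm².
A_2 = 442.4 mm².
Equal strain + equilibrium ⇒ each member carries load in proportion to AE: A₁E₁ = 14100000 N, A₂E₂ = 87160000 N, ΣAE = 101300000 N.
σ₂ = P·E₂/ΣAE = -18300·197000/101300000 = -35.6 MPa.

-35.6 MPa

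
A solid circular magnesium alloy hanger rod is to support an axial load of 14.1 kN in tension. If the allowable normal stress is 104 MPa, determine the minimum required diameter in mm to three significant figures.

13.1 mm

Required area A ≥ P/σ_allow = 14100/104 = 135.6 mm².
For a solid circular section, d ≥ √(4A/π) = 13.14 mm.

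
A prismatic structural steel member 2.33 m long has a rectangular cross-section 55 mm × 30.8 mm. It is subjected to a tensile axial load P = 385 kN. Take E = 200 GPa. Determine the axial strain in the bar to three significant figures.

0.00114

A = 1694 mm².
σ = N/A = 227.3 MPa; ε = σ/E = 227.3/200000 = 1.136e-03.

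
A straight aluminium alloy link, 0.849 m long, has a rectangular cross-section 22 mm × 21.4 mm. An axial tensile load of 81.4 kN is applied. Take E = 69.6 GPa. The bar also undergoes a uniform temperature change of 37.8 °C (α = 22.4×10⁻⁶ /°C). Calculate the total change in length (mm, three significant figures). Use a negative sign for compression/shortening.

2.83 mm

A = 470.8 mm².
δ_mech = NL/(AE) = 81400·849/(470.8·69600) = 2.109 mm.
δ_thermal = αLΔT = 22.4e-6·849·37.8 = 0.7189 mm.
δ = δ_mech + δ_thermal = 2.828 mm.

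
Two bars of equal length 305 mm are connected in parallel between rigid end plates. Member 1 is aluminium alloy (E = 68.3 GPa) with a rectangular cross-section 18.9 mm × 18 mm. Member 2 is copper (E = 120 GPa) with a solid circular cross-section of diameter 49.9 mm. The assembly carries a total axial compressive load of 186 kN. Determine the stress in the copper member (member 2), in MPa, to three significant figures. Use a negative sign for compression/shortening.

-86.5 MPa

A_1 = 340.2 mm².
A_2 = 1956 mm².
Equal strain + equilibrium ⇒ each member carries load in proportion to AE: A₁E₁ = 23240000 N, A₂E₂ = 234700000 N, ΣAE = 257900000 N.
σ₂ = P·E₂/ΣAE = -186000·120000/257900000 = -86.54 MPa.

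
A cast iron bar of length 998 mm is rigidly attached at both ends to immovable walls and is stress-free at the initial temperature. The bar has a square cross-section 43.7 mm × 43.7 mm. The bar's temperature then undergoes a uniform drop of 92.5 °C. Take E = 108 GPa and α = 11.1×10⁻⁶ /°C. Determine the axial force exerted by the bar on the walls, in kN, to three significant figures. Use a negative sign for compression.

Free thermal expansion αLΔT = 11.1e-6 · 998 · -92.5 = -1.025 mm.
The walls impose strain ε = −(-1.025)/998 = 1.0267e-03; σ = Eε = 108000 · 1.0267e-03 = 110.9 MPa.
Wall reaction R = σ·A = 110.9·1910 = 211800 N = 211.8 kN.

212 kN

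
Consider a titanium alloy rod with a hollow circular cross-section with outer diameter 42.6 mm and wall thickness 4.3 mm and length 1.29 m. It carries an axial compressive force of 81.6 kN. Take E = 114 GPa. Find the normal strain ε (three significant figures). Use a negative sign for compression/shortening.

A = 517.4 mm².
σ = N/A = -157.7 MPa; ε = σ/E = -157.7/114000 = -1.383e-03.

-0.00138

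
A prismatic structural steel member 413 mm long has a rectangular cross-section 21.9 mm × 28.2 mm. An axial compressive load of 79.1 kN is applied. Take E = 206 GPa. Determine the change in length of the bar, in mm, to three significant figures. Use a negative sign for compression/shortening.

A = 617.6 mm².
δ_mech = NL/(AE) = -79100·413/(617.6·206000) = -0.2568 mm.

-0.257 mm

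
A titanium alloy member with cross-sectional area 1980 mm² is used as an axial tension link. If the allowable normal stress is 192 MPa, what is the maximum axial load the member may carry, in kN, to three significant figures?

P_max = σ_allow · A = 192 · 1980 = 380200 N = 380.2 kN.

380 kN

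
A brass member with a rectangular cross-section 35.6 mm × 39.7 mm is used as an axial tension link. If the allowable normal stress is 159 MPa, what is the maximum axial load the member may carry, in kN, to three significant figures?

225 kN

A = 1413 mm².
P_max = σ_allow · A = 159 · 1413 = 224700 N = 224.7 kN.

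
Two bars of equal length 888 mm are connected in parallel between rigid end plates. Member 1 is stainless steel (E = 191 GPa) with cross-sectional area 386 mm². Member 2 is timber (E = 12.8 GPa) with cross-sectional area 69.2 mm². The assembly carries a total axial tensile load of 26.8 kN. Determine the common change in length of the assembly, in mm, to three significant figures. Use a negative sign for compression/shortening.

Equal strain + equilibrium ⇒ each member carries load in proportion to AE: A₁E₁ = 73730000 N, A₂E₂ = 885800 N, ΣAE = 74610000 N.
δ = PL/ΣAE = 26800·888/74610000 = 0.319 mm.

0.319 mm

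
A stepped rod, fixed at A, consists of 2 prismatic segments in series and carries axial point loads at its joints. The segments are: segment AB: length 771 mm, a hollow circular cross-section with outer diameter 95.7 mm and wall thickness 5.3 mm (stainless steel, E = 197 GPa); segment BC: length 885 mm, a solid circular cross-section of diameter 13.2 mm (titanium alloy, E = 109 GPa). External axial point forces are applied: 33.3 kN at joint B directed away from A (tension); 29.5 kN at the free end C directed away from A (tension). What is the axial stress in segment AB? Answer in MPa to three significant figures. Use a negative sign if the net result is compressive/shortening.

Internal axial forces (sectioning from the free end, tension +): N_BC = 29.5 kN, N_AB = 62.8 kN.
A_AB = 1505 mm².
σ_AB = N_AB/A_AB = 62800/1505 = 41.72 MPa.

41.7 MPa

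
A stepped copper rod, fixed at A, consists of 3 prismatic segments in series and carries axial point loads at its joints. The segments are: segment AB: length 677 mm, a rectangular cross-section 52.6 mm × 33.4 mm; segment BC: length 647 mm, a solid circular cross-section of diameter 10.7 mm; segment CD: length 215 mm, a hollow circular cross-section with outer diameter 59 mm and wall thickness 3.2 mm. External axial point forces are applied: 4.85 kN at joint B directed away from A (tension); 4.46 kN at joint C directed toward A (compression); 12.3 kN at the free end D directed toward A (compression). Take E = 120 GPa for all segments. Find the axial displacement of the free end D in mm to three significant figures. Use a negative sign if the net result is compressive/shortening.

Internal axial forces (sectioning from the free end, tension +): N_CD = -12.3 kN, N_BC = -16.76 kN, N_AB = -11.91 kN.
A_AB = 1757 mm².
A_BC = 89.92 mm².
A_CD = 561 mm².
δ_AB = -11910·677/(1757·120000) = -0.03825 mm
δ_BC = -16760·647/(89.92·120000) = -1.005 mm
δ_CD = -12300·215/(561·120000) = -0.03929 mm
δ = Σδ_i = -1.082 mm.

-1.08 mm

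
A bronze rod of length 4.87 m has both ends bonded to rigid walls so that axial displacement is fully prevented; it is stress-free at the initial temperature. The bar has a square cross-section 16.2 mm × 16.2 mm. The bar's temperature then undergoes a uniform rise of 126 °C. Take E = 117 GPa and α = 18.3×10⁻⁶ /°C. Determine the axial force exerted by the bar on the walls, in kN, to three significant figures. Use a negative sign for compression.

Free thermal expansion αLΔT = 18.3e-6 · 4870 · 126 = 11.23 mm.
The walls impose strain ε = −(11.23)/4870 = -2.3058e-03; σ = Eε = 117000 · -2.3058e-03 = -269.8 MPa.
Wall reaction R = σ·A = -269.8·262.4 = -70800 N = -70.8 kN.

-70.8 kN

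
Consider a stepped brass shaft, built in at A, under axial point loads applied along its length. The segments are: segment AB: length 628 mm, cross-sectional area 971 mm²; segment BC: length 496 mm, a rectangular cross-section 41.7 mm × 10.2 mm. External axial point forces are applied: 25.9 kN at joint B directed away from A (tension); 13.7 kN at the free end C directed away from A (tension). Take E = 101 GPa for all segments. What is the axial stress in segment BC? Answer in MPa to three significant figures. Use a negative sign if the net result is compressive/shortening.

Internal axial forces (sectioning from the free end, tension +): N_BC = 13.7 kN, N_AB = 39.6 kN.
A_BC = 425.3 mm².
σ_BC = N_BC/A_BC = 13700/425.3 = 32.21 MPa.

32.2 MPa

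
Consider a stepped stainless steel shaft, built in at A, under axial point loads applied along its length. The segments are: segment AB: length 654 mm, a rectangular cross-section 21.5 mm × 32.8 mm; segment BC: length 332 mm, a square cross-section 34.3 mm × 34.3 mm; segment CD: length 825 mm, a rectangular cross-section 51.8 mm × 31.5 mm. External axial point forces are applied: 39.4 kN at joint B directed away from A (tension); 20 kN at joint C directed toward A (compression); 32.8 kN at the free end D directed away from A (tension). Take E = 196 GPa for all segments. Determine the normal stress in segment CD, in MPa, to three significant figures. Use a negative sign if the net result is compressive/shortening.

Internal axial forces (sectioning from the free end, tension +): N_CD = 32.8 kN, N_BC = 12.8 kN, N_AB = 52.2 kN.
A_CD = 1632 mm².
σ_CD = N_CD/A_CD = 32800/1632 = 20.1 MPa.

20.1 MPa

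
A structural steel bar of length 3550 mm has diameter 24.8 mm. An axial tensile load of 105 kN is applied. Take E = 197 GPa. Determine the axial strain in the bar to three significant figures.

A = 483.1 mm².
σ = N/A = 217.4 MPa; ε = σ/E = 217.4/197000 = 1.103e-03.

0.00110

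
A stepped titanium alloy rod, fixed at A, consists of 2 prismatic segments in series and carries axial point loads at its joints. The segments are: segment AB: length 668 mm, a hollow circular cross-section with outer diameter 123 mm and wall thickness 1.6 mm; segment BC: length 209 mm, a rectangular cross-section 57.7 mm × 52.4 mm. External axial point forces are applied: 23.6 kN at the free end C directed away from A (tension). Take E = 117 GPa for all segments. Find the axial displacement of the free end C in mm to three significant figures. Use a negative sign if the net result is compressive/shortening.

0.235 mm

Internal axial forces (sectioning from the free end, tension +): N_BC = 23.6 kN, N_AB = 23.6 kN.
A_AB = 610.2 mm².
A_BC = 3023 mm².
δ_AB = 23600·668/(610.2·117000) = 0.2208 mm
δ_BC = 23600·209/(3023·117000) = 0.01394 mm
δ = Σδ_i = 0.2348 mm.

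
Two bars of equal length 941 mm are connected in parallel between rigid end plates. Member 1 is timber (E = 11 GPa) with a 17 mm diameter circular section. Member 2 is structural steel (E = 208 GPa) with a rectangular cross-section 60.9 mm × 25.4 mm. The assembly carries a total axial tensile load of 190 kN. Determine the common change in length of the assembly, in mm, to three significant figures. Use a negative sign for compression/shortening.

A_1 = 227 mm².
A_2 = 1547 mm².
Equal strain + equilibrium ⇒ each member carries load in proportion to AE: A₁E₁ = 2497000 N, A₂E₂ = 321700000 N, ΣAE = 324200000 N.
δ = PL/ΣAE = 190000·941/324200000 = 0.5514 mm.

0.551 mm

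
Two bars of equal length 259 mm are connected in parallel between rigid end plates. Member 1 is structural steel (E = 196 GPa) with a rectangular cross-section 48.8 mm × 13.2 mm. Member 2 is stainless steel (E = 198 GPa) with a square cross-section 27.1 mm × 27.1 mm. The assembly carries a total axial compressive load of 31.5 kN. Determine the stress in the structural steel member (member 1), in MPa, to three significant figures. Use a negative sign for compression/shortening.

-22.7 MPa

A_1 = 644.2 mm².
A_2 = 734.4 mm².
Equal strain + equilibrium ⇒ each member carries load in proportion to AE: A₁E₁ = 126300000 N, A₂E₂ = 145400000 N, ΣAE = 271700000 N.
σ₁ = P·E₁/ΣAE = -31500·196000/271700000 = -22.73 MPa.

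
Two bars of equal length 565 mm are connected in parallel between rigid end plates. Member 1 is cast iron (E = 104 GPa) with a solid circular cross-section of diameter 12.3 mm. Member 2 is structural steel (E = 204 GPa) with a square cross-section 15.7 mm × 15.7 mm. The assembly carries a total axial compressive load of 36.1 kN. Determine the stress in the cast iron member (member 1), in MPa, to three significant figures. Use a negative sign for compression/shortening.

-59.9 MPa

A_1 = 118.8 mm².
A_2 = 246.5 mm².
Equal strain + equilibrium ⇒ each member carries load in proportion to AE: A₁E₁ = 12360000 N, A₂E₂ = 50280000 N, ΣAE = 62640000 N.
σ₁ = P·E₁/ΣAE = -36100·104000/62640000 = -59.93 MPa.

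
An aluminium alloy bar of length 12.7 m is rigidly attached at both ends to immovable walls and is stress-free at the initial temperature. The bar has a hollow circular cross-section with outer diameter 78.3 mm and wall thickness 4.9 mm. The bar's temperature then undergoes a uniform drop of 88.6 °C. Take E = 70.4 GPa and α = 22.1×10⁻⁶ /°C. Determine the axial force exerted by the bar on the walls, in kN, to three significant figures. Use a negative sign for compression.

156 kN

Free thermal expansion αLΔT = 22.1e-6 · 12700 · -88.6 = -24.87 mm.
The walls impose strain ε = −(-24.87)/12700 = 1.9581e-03; σ = Eε = 70400 · 1.9581e-03 = 137.8 MPa.
Wall reaction R = σ·A = 137.8·1130 = 155800 N = 155.8 kN.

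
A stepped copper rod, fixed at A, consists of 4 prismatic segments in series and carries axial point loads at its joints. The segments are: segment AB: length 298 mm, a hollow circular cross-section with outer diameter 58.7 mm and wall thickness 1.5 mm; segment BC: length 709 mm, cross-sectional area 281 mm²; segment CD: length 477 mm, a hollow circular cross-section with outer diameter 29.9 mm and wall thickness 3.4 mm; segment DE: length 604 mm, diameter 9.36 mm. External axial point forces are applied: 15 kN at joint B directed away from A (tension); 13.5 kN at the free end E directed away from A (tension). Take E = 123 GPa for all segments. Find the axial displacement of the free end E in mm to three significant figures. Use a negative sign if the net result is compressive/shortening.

Internal axial forces (sectioning from the free end, tension +): N_DE = 13.5 kN, N_CD = 13.5 kN, N_BC = 13.5 kN, N_AB = 28.5 kN.
A_AB = 269.5 mm².
A_CD = 283.1 mm².
A_DE = 68.81 mm².
δ_AB = 28500·298/(269.5·123000) = 0.2562 mm
δ_BC = 13500·709/(281·123000) = 0.2769 mm
δ_CD = 13500·477/(283.1·123000) = 0.185 mm
δ_DE = 13500·604/(68.81·123000) = 0.9634 mm
δ = Σδ_i = 1.681 mm.

1.68 mm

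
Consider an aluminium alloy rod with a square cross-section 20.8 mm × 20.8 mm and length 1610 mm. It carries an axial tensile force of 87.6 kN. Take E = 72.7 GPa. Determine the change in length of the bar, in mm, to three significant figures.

4.48 mm

A = 432.6 mm².
δ_mech = NL/(AE) = 87600·1610/(432.6·72700) = 4.484 mm.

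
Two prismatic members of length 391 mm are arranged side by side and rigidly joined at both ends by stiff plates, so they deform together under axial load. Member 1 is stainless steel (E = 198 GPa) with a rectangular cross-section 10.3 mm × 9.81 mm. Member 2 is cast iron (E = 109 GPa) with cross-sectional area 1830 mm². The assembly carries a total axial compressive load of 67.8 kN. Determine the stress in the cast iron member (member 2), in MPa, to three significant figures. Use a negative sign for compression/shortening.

A_1 = 101 mm².
Equal strain + equilibrium ⇒ each member carries load in proportion to AE: A₁E₁ = 20010000 N, A₂E₂ = 199500000 N, ΣAE = 219500000 N.
σ₂ = P·E₂/ΣAE = -67800·109000/219500000 = -33.67 MPa.

-33.7 MPa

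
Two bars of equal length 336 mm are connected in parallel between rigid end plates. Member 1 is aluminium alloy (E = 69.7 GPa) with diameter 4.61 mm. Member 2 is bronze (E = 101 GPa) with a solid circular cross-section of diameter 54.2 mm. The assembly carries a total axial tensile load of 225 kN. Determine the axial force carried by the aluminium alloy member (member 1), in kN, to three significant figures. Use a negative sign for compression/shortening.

1.12 kN

A_1 = 16.69 mm².
A_2 = 2307 mm².
Equal strain + equilibrium ⇒ each member carries load in proportion to AE: A₁E₁ = 1163000 N, A₂E₂ = 233000000 N, ΣAE = 234200000 N.
F₁ = P·A₁E₁/ΣAE = 225000·1163000/234200000 = 1118 N.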